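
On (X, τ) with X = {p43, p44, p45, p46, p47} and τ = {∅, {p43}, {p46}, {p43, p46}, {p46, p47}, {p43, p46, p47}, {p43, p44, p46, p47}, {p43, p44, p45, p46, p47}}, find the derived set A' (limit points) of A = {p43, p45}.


A' = {p44, p45}

For each x ∈ X, list the open sets U ∈ τ with x ∈ U, then check whether U ∩ (A ∖ {x}) ≠ ∅ for every such U.
  x = p43: open {p43} ∋ x has {p43} ∩ (A ∖ {p43}) = ∅, so x is NOT a limit point.
  x = p44: opens ∋ x are {p43, p44, p46, p47}, {p43, p44, p45, p46, p47}; each meets A ∖ {p44}, so x IS a limit point.
  x = p45: opens ∋ x are {p43, p44, p45, p46, p47}; each meets A ∖ {p45}, so x IS a limit point.
  x = p46: open {p46} ∋ x has {p46} ∩ (A ∖ {p46}) = ∅, so x is NOT a limit point.
  x = p47: open {p46, p47} ∋ x has {p46, p47} ∩ (A ∖ {p47}) = ∅, so x is NOT a limit point.
Collecting: A' = {p44, p45}.


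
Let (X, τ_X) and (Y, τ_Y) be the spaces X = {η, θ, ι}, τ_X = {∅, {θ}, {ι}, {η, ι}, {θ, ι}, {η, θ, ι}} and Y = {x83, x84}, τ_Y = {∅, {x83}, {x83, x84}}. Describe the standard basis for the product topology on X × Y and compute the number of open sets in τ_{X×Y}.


Basis B = {∅ × ∅, {θ} × {x83}, {ι} × {x83}, {η, ι} × {x83}, {θ} × {x83, x84}, {θ, ι} × {x83}, {ι} × {x83, x84}, {η, θ, ι} × {x83}, {η, ι} × {x83, x84}, {θ, ι} × {x83, x84}, {η, θ, ι} × {x83, x84}}; |τ_{X×Y}| = 18.

Enumerate products U × V with U ∈ τ_X, V ∈ τ_Y (deduplicated):
  ∅ × ∅ = {} (∅)
  {θ} × {x83} = {(θ,x83)}
  {ι} × {x83} = {(ι,x83)}
  {η, ι} × {x83} = {(η,x83), (ι,x83)}
  {θ} × {x83, x84} = {(θ,x83), (θ,x84)}
  {θ, ι} × {x83} = {(θ,x83), (ι,x83)}
  {ι} × {x83, x84} = {(ι,x83), (ι,x84)}
  {η, θ, ι} × {x83} = {(η,x83), (θ,x83), (ι,x83)}
  {η, ι} × {x83, x84} = {(η,x83), (η,x84), (ι,x83), (ι,x84)}
  {θ, ι} × {x83, x84} = {(θ,x83), (θ,x84), (ι,x83), (ι,x84)}
  {η, θ, ι} × {x83, x84} = {(η,x83), (η,x84), (θ,x83), (θ,x84), (ι,x83), (ι,x84)}
These 11 distinct sets form the basis B.
Close under arbitrary unions to get τ_{X×Y}; counting gives |τ_{X×Y}| = 18.


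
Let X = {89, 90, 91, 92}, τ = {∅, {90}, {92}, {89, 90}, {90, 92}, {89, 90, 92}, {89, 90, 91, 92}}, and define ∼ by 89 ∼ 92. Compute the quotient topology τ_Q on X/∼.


X/∼ = {[89=92], [90], [91]}; |τ_Q| = 4.

Equivalence classes: [89=92], [90], [91].
Quotient map π: X → X/∼ sends 89 ↦ [89=92], 90 ↦ [90], 91 ↦ [91], 92 ↦ [89=92].
For each subset V ⊆ X/∼, compute π^{-1}(V) ⊆ X and check whether π^{-1}(V) ∈ τ. V is open in τ_Q iff π^{-1}(V) ∈ τ.
  V = {}: π^{-1}(V) = ∅ ∈ τ ✓.
  V = {[89=92]}: π^{-1}(V) = {89, 92} ∉ τ ✗.
  V = {[90]}: π^{-1}(V) = {90} ∈ τ ✓.
  V = {[89=92], [90]}: π^{-1}(V) = {89, 90, 92} ∈ τ ✓.
  V = {[91]}: π^{-1}(V) = {91} ∉ τ ✗.
  V = {[89=92], [91]}: π^{-1}(V) = {89, 91, 92} ∉ τ ✗.
  V = {[90], [91]}: π^{-1}(V) = {90, 91} ∉ τ ✗.
  V = {[89=92], [90], [91]}: π^{-1}(V) = {89, 90, 91, 92} ∈ τ ✓.
Open sets in the quotient: τ_Q = {{}, {[90]}, {[89=92], [90]}, {[89=92], [90], [91]}} (4 elements).


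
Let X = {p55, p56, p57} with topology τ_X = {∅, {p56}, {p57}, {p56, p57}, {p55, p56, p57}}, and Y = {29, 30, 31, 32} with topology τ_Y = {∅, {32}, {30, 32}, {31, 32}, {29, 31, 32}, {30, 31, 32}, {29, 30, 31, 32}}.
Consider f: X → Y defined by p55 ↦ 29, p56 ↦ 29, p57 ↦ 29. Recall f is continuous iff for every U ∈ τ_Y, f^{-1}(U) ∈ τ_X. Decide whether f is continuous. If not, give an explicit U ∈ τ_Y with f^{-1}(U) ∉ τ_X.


f IS continuous.

Compute f^{-1}(U) for each U ∈ τ_Y:
  U = ∅: f^{-1}(U) = ∅ ∈ τ_X ✓.
  U = {32}: f^{-1}(U) = ∅ ∈ τ_X ✓.
  U = {30, 32}: f^{-1}(U) = ∅ ∈ τ_X ✓.
  U = {31, 32}: f^{-1}(U) = ∅ ∈ τ_X ✓.
  U = {29, 31, 32}: f^{-1}(U) = {p55, p56, p57} ∈ τ_X ✓.
  U = {30, 31, 32}: f^{-1}(U) = ∅ ∈ τ_X ✓.
  U = {29, 30, 31, 32}: f^{-1}(U) = {p55, p56, p57} ∈ τ_X ✓.
Every preimage lies in τ_X, so f IS continuous.


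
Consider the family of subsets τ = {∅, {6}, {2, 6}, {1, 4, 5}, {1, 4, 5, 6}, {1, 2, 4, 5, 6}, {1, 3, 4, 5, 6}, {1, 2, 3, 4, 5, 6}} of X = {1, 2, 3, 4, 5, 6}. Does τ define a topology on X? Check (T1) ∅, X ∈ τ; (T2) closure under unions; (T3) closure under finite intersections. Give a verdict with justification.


τ IS a topology on X.

Axiom (T1): ∅ ∈ τ? Yes; X ∈ τ? Yes.
Axiom (T2/T3): check pairwise unions and intersections of members of τ.
All pairwise intersections and unions checked — each lies in τ. Therefore τ satisfies (T1), (T2), (T3): it IS a topology on X.


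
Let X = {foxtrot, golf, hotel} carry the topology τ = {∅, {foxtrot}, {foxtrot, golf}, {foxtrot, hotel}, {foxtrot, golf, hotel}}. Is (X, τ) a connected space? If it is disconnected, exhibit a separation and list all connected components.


(X, τ) is connected.

Find clopen sets (U ∈ τ with X ∖ U ∈ τ):
  U = ∅, X ∖ U = {foxtrot, golf, hotel} — both open, so U is clopen.
  U = {foxtrot, golf, hotel}, X ∖ U = ∅ — both open, so U is clopen.
Only trivial clopens (∅ and X) exist, so (X, τ) is connected.
Compute connected components by grouping points that agree on all clopens:
  component: {foxtrot, golf, hotel}


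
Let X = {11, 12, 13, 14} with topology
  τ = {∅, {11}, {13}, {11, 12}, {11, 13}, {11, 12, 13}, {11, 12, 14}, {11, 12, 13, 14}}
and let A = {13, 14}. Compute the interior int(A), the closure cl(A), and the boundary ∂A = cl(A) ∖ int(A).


int(A) = {13}, cl(A) = {13, 14}, ∂A = {14}.

Closed sets in (X, τ) are complements of opens:
  closed(X, τ) = {∅, {13}, {14}, {12, 14}, {13, 14}, {11, 12, 14}, {12, 13, 14}, {11, 12, 13, 14}}.
int(A) = ⋃ {U ∈ τ : U ⊆ A}. Opens contained in A: ∅, {13}.
Taking the union of these: int(A) = {13}.
cl(A) = ⋂ {C closed : A ⊆ C}. Closed sets containing A: {13, 14}, {12, 13, 14}, {11, 12, 13, 14}.
Intersecting these: cl(A) = {13, 14}.
∂A = cl(A) ∖ int(A) = {13, 14} ∖ {13} = {14}.


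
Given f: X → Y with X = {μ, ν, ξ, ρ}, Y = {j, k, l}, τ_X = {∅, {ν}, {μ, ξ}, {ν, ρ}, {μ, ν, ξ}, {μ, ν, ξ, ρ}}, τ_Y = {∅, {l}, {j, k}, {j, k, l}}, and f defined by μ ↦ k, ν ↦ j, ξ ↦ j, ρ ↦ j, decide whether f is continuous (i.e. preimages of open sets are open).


f IS continuous.

Compute f^{-1}(U) for each U ∈ τ_Y:
  U = ∅: f^{-1}(U) = ∅ ∈ τ_X ✓.
  U = {l}: f^{-1}(U) = ∅ ∈ τ_X ✓.
  U = {j, k}: f^{-1}(U) = {μ, ν, ξ, ρ} ∈ τ_X ✓.
  U = {j, k, l}: f^{-1}(U) = {μ, ν, ξ, ρ} ∈ τ_X ✓.
Every preimage lies in τ_X, so f IS continuous.


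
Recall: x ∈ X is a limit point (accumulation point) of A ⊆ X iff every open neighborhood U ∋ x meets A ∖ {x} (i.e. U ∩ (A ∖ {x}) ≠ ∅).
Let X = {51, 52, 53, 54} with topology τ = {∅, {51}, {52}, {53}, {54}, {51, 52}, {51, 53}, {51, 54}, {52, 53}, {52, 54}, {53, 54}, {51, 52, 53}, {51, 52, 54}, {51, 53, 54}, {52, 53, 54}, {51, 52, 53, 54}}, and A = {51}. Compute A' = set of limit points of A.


A' = ∅

For each x ∈ X, list the open sets U ∈ τ with x ∈ U, then check whether U ∩ (A ∖ {x}) ≠ ∅ for every such U.
  x = 51: open {51} ∋ x has {51} ∩ (A ∖ {51}) = ∅, so x is NOT a limit point.
  x = 52: open {52} ∋ x has {52} ∩ (A ∖ {52}) = ∅, so x is NOT a limit point.
  x = 53: open {53} ∋ x has {53} ∩ (A ∖ {53}) = ∅, so x is NOT a limit point.
  x = 54: open {54} ∋ x has {54} ∩ (A ∖ {54}) = ∅, so x is NOT a limit point.
Collecting: A' = ∅.


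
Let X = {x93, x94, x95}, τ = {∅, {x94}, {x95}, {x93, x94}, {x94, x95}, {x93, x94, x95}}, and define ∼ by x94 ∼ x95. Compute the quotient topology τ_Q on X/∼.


X/∼ = {[x93], [x94=x95]}; |τ_Q| = 3.

Equivalence classes: [x93], [x94=x95].
Quotient map π: X → X/∼ sends x93 ↦ [x93], x94 ↦ [x94=x95], x95 ↦ [x94=x95].
For each subset V ⊆ X/∼, compute π^{-1}(V) ⊆ X and check whether π^{-1}(V) ∈ τ. V is open in τ_Q iff π^{-1}(V) ∈ τ.
  V = {}: π^{-1}(V) = ∅ ∈ τ ✓.
  V = {[x93]}: π^{-1}(V) = {x93} ∉ τ ✗.
  V = {[x94=x95]}: π^{-1}(V) = {x94, x95} ∈ τ ✓.
  V = {[x93], [x94=x95]}: π^{-1}(V) = {x93, x94, x95} ∈ τ ✓.
Open sets in the quotient: τ_Q = {{}, {[x94=x95]}, {[x93], [x94=x95]}} (3 elements).


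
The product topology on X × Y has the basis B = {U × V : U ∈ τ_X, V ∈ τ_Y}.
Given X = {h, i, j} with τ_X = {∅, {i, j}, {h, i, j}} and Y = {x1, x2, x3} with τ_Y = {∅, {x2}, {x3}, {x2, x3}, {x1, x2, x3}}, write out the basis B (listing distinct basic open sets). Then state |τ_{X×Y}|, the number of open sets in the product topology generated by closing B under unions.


Basis B = {∅ × ∅, {i, j} × {x2}, {i, j} × {x3}, {h, i, j} × {x2}, {h, i, j} × {x3}, {i, j} × {x2, x3}, {h, i, j} × {x2, x3}, {i, j} × {x1, x2, x3}, {h, i, j} × {x1, x2, x3}}; |τ_{X×Y}| = 14.

Enumerate products U × V with U ∈ τ_X, V ∈ τ_Y (deduplicated):
  ∅ × ∅ = {} (∅)
  {i, j} × {x2} = {(i,x2), (j,x2)}
  {i, j} × {x3} = {(i,x3), (j,x3)}
  {h, i, j} × {x2} = {(h,x2), (i,x2), (j,x2)}
  {h, i, j} × {x3} = {(h,x3), (i,x3), (j,x3)}
  {i, j} × {x2, x3} = {(i,x2), (i,x3), (j,x2), (j,x3)}
  {h, i, j} × {x2, x3} = {(h,x2), (h,x3), (i,x2), (i,x3), (j,x2), (j,x3)}
  {i, j} × {x1, x2, x3} = {(i,x1), (i,x2), (i,x3), (j,x1), (j,x2), (j,x3)}
  {h, i, j} × {x1, x2, x3} = {(h,x1), (h,x2), (h,x3), (i,x1), (i,x2), (i,x3), (j,x1), (j,x2), (j,x3)}
These 9 distinct sets form the basis B.
Close under arbitrary unions to get τ_{X×Y}; counting gives |τ_{X×Y}| = 14.


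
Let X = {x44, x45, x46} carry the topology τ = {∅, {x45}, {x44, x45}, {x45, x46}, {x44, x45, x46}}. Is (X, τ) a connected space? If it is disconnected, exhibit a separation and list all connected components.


(X, τ) is connected.

Find clopen sets (U ∈ τ with X ∖ U ∈ τ):
  U = ∅, X ∖ U = {x44, x45, x46} — both open, so U is clopen.
  U = {x44, x45, x46}, X ∖ U = ∅ — both open, so U is clopen.
Only trivial clopens (∅ and X) exist, so (X, τ) is connected.
Compute connected components by grouping points that agree on all clopens:
  component: {x44, x45, x46}


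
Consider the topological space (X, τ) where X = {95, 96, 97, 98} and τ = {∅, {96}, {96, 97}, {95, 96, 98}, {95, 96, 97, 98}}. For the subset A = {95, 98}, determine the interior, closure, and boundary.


int(A) = ∅, cl(A) = {95, 98}, ∂A = {95, 98}.

Closed sets in (X, τ) are complements of opens:
  closed(X, τ) = {∅, {97}, {95, 98}, {95, 97, 98}, {95, 96, 97, 98}}.
int(A) = ⋃ {U ∈ τ : U ⊆ A}. Opens contained in A: ∅.
Taking the union of these: int(A) = ∅.
cl(A) = ⋂ {C closed : A ⊆ C}. Closed sets containing A: {95, 98}, {95, 97, 98}, {95, 96, 97, 98}.
Intersecting these: cl(A) = {95, 98}.
∂A = cl(A) ∖ int(A) = {95, 98} ∖ ∅ = {95, 98}.


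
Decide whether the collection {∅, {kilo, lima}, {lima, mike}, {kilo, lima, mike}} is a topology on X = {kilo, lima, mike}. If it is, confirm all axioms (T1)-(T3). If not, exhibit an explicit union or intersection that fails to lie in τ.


τ is NOT a topology on X.

Axiom (T1): ∅ ∈ τ? Yes; X ∈ τ? Yes.
Axiom (T2/T3): check pairwise unions and intersections of members of τ.
Counterexample for (T3): {kilo, lima} ∩ {lima, mike} = {lima} ∉ τ. Therefore τ is NOT a topology.


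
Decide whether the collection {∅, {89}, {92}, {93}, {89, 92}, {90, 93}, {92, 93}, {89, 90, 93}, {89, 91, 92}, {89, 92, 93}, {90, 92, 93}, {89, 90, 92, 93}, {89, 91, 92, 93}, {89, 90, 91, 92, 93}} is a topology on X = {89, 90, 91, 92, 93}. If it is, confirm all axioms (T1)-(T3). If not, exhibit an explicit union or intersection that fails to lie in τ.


τ is NOT a topology on X.

Axiom (T1): ∅ ∈ τ? Yes; X ∈ τ? Yes.
Axiom (T2/T3): check pairwise unions and intersections of members of τ.
Counterexample for (T2): {89} ∪ {93} = {89, 93} ∉ τ. Therefore τ is NOT a topology.


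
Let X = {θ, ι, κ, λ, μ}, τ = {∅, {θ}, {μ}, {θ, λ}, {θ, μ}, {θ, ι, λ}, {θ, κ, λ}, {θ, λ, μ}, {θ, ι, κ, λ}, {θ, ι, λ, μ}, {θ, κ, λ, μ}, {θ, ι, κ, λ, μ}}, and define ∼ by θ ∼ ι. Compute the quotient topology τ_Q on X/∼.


X/∼ = {[θ=ι], [κ], [λ], [μ]}; |τ_Q| = 6.

Equivalence classes: [θ=ι], [κ], [λ], [μ].
Quotient map π: X → X/∼ sends θ ↦ [θ=ι], ι ↦ [θ=ι], κ ↦ [κ], λ ↦ [λ], μ ↦ [μ].
For each subset V ⊆ X/∼, compute π^{-1}(V) ⊆ X and check whether π^{-1}(V) ∈ τ. V is open in τ_Q iff π^{-1}(V) ∈ τ.
  V = {}: π^{-1}(V) = ∅ ∈ τ ✓.
  V = {[θ=ι]}: π^{-1}(V) = {θ, ι} ∉ τ ✗.
  V = {[κ]}: π^{-1}(V) = {κ} ∉ τ ✗.
  V = {[θ=ι], [κ]}: π^{-1}(V) = {θ, ι, κ} ∉ τ ✗.
  V = {[λ]}: π^{-1}(V) = {λ} ∉ τ ✗.
  V = {[θ=ι], [λ]}: π^{-1}(V) = {θ, ι, λ} ∈ τ ✓.
  V = {[κ], [λ]}: π^{-1}(V) = {κ, λ} ∉ τ ✗.
  V = {[θ=ι], [κ], [λ]}: π^{-1}(V) = {θ, ι, κ, λ} ∈ τ ✓.
  V = {[μ]}: π^{-1}(V) = {μ} ∈ τ ✓.
  V = {[θ=ι], [μ]}: π^{-1}(V) = {θ, ι, μ} ∉ τ ✗.
  V = {[κ], [μ]}: π^{-1}(V) = {κ, μ} ∉ τ ✗.
  V = {[θ=ι], [κ], [μ]}: π^{-1}(V) = {θ, ι, κ, μ} ∉ τ ✗.
  V = {[λ], [μ]}: π^{-1}(V) = {λ, μ} ∉ τ ✗.
  V = {[θ=ι], [λ], [μ]}: π^{-1}(V) = {θ, ι, λ, μ} ∈ τ ✓.
  V = {[κ], [λ], [μ]}: π^{-1}(V) = {κ, λ, μ} ∉ τ ✗.
  V = {[θ=ι], [κ], [λ], [μ]}: π^{-1}(V) = {θ, ι, κ, λ, μ} ∈ τ ✓.
Open sets in the quotient: τ_Q = {{}, {[θ=ι], [λ]}, {[θ=ι], [κ], [λ]}, {[μ]}, {[θ=ι], [λ], [μ]}, {[θ=ι], [κ], [λ], [μ]}} (6 elements).


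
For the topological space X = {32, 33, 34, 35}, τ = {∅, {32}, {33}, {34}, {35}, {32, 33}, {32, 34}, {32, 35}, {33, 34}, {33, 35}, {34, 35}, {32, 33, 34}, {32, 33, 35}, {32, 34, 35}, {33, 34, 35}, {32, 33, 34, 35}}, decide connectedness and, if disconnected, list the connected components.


(X, τ) is disconnected; components = [{32}, {33}, {34}, {35}].

Find clopen sets (U ∈ τ with X ∖ U ∈ τ):
  U = ∅, X ∖ U = {32, 33, 34, 35} — both open, so U is clopen.
  U = {32}, X ∖ U = {33, 34, 35} — both open, so U is clopen.
  U = {33}, X ∖ U = {32, 34, 35} — both open, so U is clopen.
  U = {34}, X ∖ U = {32, 33, 35} — both open, so U is clopen.
  U = {35}, X ∖ U = {32, 33, 34} — both open, so U is clopen.
  U = {32, 33}, X ∖ U = {34, 35} — both open, so U is clopen.
  U = {32, 34}, X ∖ U = {33, 35} — both open, so U is clopen.
  U = {32, 35}, X ∖ U = {33, 34} — both open, so U is clopen.
  U = {33, 34}, X ∖ U = {32, 35} — both open, so U is clopen.
  U = {33, 35}, X ∖ U = {32, 34} — both open, so U is clopen.
  U = {34, 35}, X ∖ U = {32, 33} — both open, so U is clopen.
  U = {32, 33, 34}, X ∖ U = {35} — both open, so U is clopen.
  U = {32, 33, 35}, X ∖ U = {34} — both open, so U is clopen.
  U = {32, 34, 35}, X ∖ U = {33} — both open, so U is clopen.
  U = {33, 34, 35}, X ∖ U = {32} — both open, so U is clopen.
  U = {32, 33, 34, 35}, X ∖ U = ∅ — both open, so U is clopen.
Nontrivial clopen(s) exist: e.g. {32, 33, 35}. So (X, τ) is disconnected.
Compute connected components by grouping points that agree on all clopens:
  component: {32}
  component: {33}
  component: {34}
  component: {35}


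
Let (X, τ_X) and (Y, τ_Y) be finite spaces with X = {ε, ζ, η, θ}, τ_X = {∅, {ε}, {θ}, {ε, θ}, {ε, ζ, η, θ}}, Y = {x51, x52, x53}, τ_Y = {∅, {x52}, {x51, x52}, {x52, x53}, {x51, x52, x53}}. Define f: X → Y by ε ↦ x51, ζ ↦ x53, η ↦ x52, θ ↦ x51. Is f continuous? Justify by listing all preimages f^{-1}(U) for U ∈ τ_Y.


f is NOT continuous.

Compute f^{-1}(U) for each U ∈ τ_Y:
  U = ∅: f^{-1}(U) = ∅ ∈ τ_X ✓.
  U = {x52}: f^{-1}(U) = {η} ∉ τ_X ✗.
  U = {x51, x52}: f^{-1}(U) = {ε, η, θ} ∉ τ_X ✗.
  U = {x52, x53}: f^{-1}(U) = {ζ, η} ∉ τ_X ✗.
  U = {x51, x52, x53}: f^{-1}(U) = {ε, ζ, η, θ} ∈ τ_X ✓.
Found U = {x52} with f^{-1}(U) = {η} not in τ_X. Therefore f is NOT continuous.


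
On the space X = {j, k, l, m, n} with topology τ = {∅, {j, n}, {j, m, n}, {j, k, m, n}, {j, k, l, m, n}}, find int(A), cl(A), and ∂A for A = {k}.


int(A) = ∅, cl(A) = {k, l}, ∂A = {k, l}.

Closed sets in (X, τ) are complements of opens:
  closed(X, τ) = {∅, {l}, {k, l}, {k, l, m}, {j, k, l, m, n}}.
int(A) = ⋃ {U ∈ τ : U ⊆ A}. Opens contained in A: ∅.
Taking the union of these: int(A) = ∅.
cl(A) = ⋂ {C closed : A ⊆ C}. Closed sets containing A: {k, l}, {k, l, m}, {j, k, l, m, n}.
Intersecting these: cl(A) = {k, l}.
∂A = cl(A) ∖ int(A) = {k, l} ∖ ∅ = {k, l}.


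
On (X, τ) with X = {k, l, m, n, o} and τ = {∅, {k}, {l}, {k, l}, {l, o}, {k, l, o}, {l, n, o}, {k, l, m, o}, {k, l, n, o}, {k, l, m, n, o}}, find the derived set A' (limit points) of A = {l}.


A' = {m, n, o}

For each x ∈ X, list the open sets U ∈ τ with x ∈ U, then check whether U ∩ (A ∖ {x}) ≠ ∅ for every such U.
  x = k: open {k} ∋ x has {k} ∩ (A ∖ {k}) = ∅, so x is NOT a limit point.
  x = l: open {l} ∋ x has {l} ∩ (A ∖ {l}) = ∅, so x is NOT a limit point.
  x = m: opens ∋ x are {k, l, m, o}, {k, l, m, n, o}; each meets A ∖ {m}, so x IS a limit point.
  x = n: opens ∋ x are {l, n, o}, {k, l, n, o}, {k, l, m, n, o}; each meets A ∖ {n}, so x IS a limit point.
  x = o: opens ∋ x are {l, o}, {k, l, o}, {l, n, o}, {k, l, m, o}, {k, l, n, o}, {k, l, m, n, o}; each meets A ∖ {o}, so x IS a limit point.
Collecting: A' = {m, n, o}.


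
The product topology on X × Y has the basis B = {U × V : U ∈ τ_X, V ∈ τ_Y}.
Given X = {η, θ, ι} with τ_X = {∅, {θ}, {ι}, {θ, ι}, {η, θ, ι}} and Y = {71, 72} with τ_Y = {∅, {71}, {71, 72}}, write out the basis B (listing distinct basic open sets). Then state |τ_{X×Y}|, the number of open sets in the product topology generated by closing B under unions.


Basis B = {∅ × ∅, {θ} × {71}, {ι} × {71}, {θ} × {71, 72}, {θ, ι} × {71}, {ι} × {71, 72}, {η, θ, ι} × {71}, {θ, ι} × {71, 72}, {η, θ, ι} × {71, 72}}; |τ_{X×Y}| = 14.

Enumerate products U × V with U ∈ τ_X, V ∈ τ_Y (deduplicated):
  ∅ × ∅ = {} (∅)
  {θ} × {71} = {(θ,71)}
  {ι} × {71} = {(ι,71)}
  {θ} × {71, 72} = {(θ,71), (θ,72)}
  {θ, ι} × {71} = {(θ,71), (ι,71)}
  {ι} × {71, 72} = {(ι,71), (ι,72)}
  {η, θ, ι} × {71} = {(η,71), (θ,71), (ι,71)}
  {θ, ι} × {71, 72} = {(θ,71), (θ,72), (ι,71), (ι,72)}
  {η, θ, ι} × {71, 72} = {(η,71), (η,72), (θ,71), (θ,72), (ι,71), (ι,72)}
These 9 distinct sets form the basis B.
Close under arbitrary unions to get τ_{X×Y}; counting gives |τ_{X×Y}| = 14.


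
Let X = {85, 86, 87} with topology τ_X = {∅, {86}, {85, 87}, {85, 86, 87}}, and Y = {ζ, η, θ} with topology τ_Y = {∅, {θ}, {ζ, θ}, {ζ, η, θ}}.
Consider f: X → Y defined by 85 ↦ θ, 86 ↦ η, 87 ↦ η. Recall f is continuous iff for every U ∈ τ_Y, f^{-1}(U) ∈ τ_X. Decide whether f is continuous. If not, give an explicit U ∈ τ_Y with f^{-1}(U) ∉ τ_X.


f is NOT continuous.

Compute f^{-1}(U) for each U ∈ τ_Y:
  U = ∅: f^{-1}(U) = ∅ ∈ τ_X ✓.
  U = {θ}: f^{-1}(U) = {85} ∉ τ_X ✗.
  U = {ζ, θ}: f^{-1}(U) = {85} ∉ τ_X ✗.
  U = {ζ, η, θ}: f^{-1}(U) = {85, 86, 87} ∈ τ_X ✓.
Found U = {θ} with f^{-1}(U) = {85} not in τ_X. Therefore f is NOT continuous.


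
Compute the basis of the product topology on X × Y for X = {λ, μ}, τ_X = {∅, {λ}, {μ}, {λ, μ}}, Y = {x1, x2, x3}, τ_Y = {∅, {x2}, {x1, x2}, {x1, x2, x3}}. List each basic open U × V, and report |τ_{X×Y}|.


Basis B = {∅ × ∅, {λ} × {x2}, {μ} × {x2}, {λ} × {x1, x2}, {λ, μ} × {x2}, {μ} × {x1, x2}, {λ} × {x1, x2, x3}, {μ} × {x1, x2, x3}, {λ, μ} × {x1, x2}, {λ, μ} × {x1, x2, x3}}; |τ_{X×Y}| = 16.

Enumerate products U × V with U ∈ τ_X, V ∈ τ_Y (deduplicated):
  ∅ × ∅ = {} (∅)
  {λ} × {x2} = {(λ,x2)}
  {μ} × {x2} = {(μ,x2)}
  {λ} × {x1, x2} = {(λ,x1), (λ,x2)}
  {λ, μ} × {x2} = {(λ,x2), (μ,x2)}
  {μ} × {x1, x2} = {(μ,x1), (μ,x2)}
  {λ} × {x1, x2, x3} = {(λ,x1), (λ,x2), (λ,x3)}
  {μ} × {x1, x2, x3} = {(μ,x1), (μ,x2), (μ,x3)}
  {λ, μ} × {x1, x2} = {(λ,x1), (λ,x2), (μ,x1), (μ,x2)}
  {λ, μ} × {x1, x2, x3} = {(λ,x1), (λ,x2), (λ,x3), (μ,x1), (μ,x2), (μ,x3)}
These 10 distinct sets form the basis B.
Close under arbitrary unions to get τ_{X×Y}; counting gives |τ_{X×Y}| = 16.


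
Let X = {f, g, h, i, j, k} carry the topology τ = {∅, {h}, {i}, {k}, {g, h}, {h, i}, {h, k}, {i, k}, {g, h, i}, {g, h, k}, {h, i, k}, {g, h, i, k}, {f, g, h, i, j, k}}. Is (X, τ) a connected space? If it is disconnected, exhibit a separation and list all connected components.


(X, τ) is connected.

Find clopen sets (U ∈ τ with X ∖ U ∈ τ):
  U = ∅, X ∖ U = {f, g, h, i, j, k} — both open, so U is clopen.
  U = {f, g, h, i, j, k}, X ∖ U = ∅ — both open, so U is clopen.
Only trivial clopens (∅ and X) exist, so (X, τ) is connected.
Compute connected components by grouping points that agree on all clopens:
  component: {f, g, h, i, j, k}


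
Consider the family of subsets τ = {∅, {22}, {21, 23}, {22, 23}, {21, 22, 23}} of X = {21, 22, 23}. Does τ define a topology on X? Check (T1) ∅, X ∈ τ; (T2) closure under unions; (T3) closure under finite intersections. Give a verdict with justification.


τ is NOT a topology on X.

Axiom (T1): ∅ ∈ τ? Yes; X ∈ τ? Yes.
Axiom (T2/T3): check pairwise unions and intersections of members of τ.
Counterexample for (T3): {21, 23} ∩ {22, 23} = {23} ∉ τ. Therefore τ is NOT a topology.


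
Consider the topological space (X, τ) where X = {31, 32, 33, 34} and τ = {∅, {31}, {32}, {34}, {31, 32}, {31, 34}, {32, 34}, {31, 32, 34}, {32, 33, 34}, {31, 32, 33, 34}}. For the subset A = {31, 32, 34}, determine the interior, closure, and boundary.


int(A) = {31, 32, 34}, cl(A) = {31, 32, 33, 34}, ∂A = {33}.

Closed sets in (X, τ) are complements of opens:
  closed(X, τ) = {∅, {31}, {33}, {31, 33}, {32, 33}, {33, 34}, {31, 32, 33}, {31, 33, 34}, {32, 33, 34}, {31, 32, 33, 34}}.
int(A) = ⋃ {U ∈ τ : U ⊆ A}. Opens contained in A: ∅, {31}, {32}, {34}, {31, 32}, {31, 34}, {32, 34}, {31, 32, 34}.
Taking the union of these: int(A) = {31, 32, 34}.
cl(A) = ⋂ {C closed : A ⊆ C}. Closed sets containing A: {31, 32, 33, 34}.
Intersecting these: cl(A) = {31, 32, 33, 34}.
∂A = cl(A) ∖ int(A) = {31, 32, 33, 34} ∖ {31, 32, 34} = {33}.


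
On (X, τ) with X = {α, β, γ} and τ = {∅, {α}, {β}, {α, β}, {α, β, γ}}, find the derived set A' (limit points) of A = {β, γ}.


A' = {γ}

For each x ∈ X, list the open sets U ∈ τ with x ∈ U, then check whether U ∩ (A ∖ {x}) ≠ ∅ for every such U.
  x = α: open {α} ∋ x has {α} ∩ (A ∖ {α}) = ∅, so x is NOT a limit point.
  x = β: open {β} ∋ x has {β} ∩ (A ∖ {β}) = ∅, so x is NOT a limit point.
  x = γ: opens ∋ x are {α, β, γ}; each meets A ∖ {γ}, so x IS a limit point.
Collecting: A' = {γ}.


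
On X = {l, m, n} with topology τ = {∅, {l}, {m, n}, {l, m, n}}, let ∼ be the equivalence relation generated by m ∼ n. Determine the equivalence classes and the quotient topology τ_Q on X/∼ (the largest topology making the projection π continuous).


X/∼ = {[l], [m=n]}; |τ_Q| = 4.

Equivalence classes: [l], [m=n].
Quotient map π: X → X/∼ sends l ↦ [l], m ↦ [m=n], n ↦ [m=n].
For each subset V ⊆ X/∼, compute π^{-1}(V) ⊆ X and check whether π^{-1}(V) ∈ τ. V is open in τ_Q iff π^{-1}(V) ∈ τ.
  V = {}: π^{-1}(V) = ∅ ∈ τ ✓.
  V = {[l]}: π^{-1}(V) = {l} ∈ τ ✓.
  V = {[m=n]}: π^{-1}(V) = {m, n} ∈ τ ✓.
  V = {[l], [m=n]}: π^{-1}(V) = {l, m, n} ∈ τ ✓.
Open sets in the quotient: τ_Q = {{}, {[l]}, {[m=n]}, {[l], [m=n]}} (4 elements).


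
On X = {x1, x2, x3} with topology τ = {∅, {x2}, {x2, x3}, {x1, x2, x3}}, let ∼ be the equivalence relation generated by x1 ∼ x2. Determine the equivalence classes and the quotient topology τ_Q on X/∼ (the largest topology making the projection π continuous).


X/∼ = {[x1=x2], [x3]}; |τ_Q| = 2.

Equivalence classes: [x1=x2], [x3].
Quotient map π: X → X/∼ sends x1 ↦ [x1=x2], x2 ↦ [x1=x2], x3 ↦ [x3].
For each subset V ⊆ X/∼, compute π^{-1}(V) ⊆ X and check whether π^{-1}(V) ∈ τ. V is open in τ_Q iff π^{-1}(V) ∈ τ.
  V = {}: π^{-1}(V) = ∅ ∈ τ ✓.
  V = {[x1=x2]}: π^{-1}(V) = {x1, x2} ∉ τ ✗.
  V = {[x3]}: π^{-1}(V) = {x3} ∉ τ ✗.
  V = {[x1=x2], [x3]}: π^{-1}(V) = {x1, x2, x3} ∈ τ ✓.
Open sets in the quotient: τ_Q = {{}, {[x1=x2], [x3]}} (2 elements).


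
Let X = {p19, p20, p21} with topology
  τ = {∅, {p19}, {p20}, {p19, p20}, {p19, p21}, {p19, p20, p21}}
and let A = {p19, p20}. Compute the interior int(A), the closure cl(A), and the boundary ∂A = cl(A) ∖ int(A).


int(A) = {p19, p20}, cl(A) = {p19, p20, p21}, ∂A = {p21}.

Closed sets in (X, τ) are complements of opens:
  closed(X, τ) = {∅, {p20}, {p21}, {p19, p21}, {p20, p21}, {p19, p20, p21}}.
int(A) = ⋃ {U ∈ τ : U ⊆ A}. Opens contained in A: ∅, {p19}, {p20}, {p19, p20}.
Taking the union of these: int(A) = {p19, p20}.
cl(A) = ⋂ {C closed : A ⊆ C}. Closed sets containing A: {p19, p20, p21}.
Intersecting these: cl(A) = {p19, p20, p21}.
∂A = cl(A) ∖ int(A) = {p19, p20, p21} ∖ {p19, p20} = {p21}.


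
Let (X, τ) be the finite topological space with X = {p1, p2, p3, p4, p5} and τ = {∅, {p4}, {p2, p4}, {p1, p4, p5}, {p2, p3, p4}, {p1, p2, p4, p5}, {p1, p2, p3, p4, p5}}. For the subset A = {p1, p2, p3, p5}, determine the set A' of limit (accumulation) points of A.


A' = {p1, p3, p5}

For each x ∈ X, list the open sets U ∈ τ with x ∈ U, then check whether U ∩ (A ∖ {x}) ≠ ∅ for every such U.
  x = p1: opens ∋ x are {p1, p4, p5}, {p1, p2, p4, p5}, {p1, p2, p3, p4, p5}; each meets A ∖ {p1}, so x IS a limit point.
  x = p2: open {p2, p4} ∋ x has {p2, p4} ∩ (A ∖ {p2}) = ∅, so x is NOT a limit point.
  x = p3: opens ∋ x are {p2, p3, p4}, {p1, p2, p3, p4, p5}; each meets A ∖ {p3}, so x IS a limit point.
  x = p4: open {p4} ∋ x has {p4} ∩ (A ∖ {p4}) = ∅, so x is NOT a limit point.
  x = p5: opens ∋ x are {p1, p4, p5}, {p1, p2, p4, p5}, {p1, p2, p3, p4, p5}; each meets A ∖ {p5}, so x IS a limit point.
Collecting: A' = {p1, p3, p5}.


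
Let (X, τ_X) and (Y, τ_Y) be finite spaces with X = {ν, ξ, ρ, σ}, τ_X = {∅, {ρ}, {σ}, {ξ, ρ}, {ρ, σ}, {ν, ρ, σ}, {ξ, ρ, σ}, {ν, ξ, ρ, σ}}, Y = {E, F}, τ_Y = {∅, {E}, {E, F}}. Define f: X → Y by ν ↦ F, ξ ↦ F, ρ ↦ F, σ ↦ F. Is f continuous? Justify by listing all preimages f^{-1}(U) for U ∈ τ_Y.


f IS continuous.

Compute f^{-1}(U) for each U ∈ τ_Y:
  U = ∅: f^{-1}(U) = ∅ ∈ τ_X ✓.
  U = {E}: f^{-1}(U) = ∅ ∈ τ_X ✓.
  U = {E, F}: f^{-1}(U) = {ν, ξ, ρ, σ} ∈ τ_X ✓.
Every preimage lies in τ_X, so f IS continuous.


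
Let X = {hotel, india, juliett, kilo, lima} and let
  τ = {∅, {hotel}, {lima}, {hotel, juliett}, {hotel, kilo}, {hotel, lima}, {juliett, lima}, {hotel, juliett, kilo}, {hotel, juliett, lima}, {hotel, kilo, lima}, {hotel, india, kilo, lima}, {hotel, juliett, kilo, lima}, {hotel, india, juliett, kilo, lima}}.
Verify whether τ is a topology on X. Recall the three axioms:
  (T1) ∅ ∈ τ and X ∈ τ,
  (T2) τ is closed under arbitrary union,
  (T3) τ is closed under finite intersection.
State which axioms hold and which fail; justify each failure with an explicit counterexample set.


τ is NOT a topology on X.

Axiom (T1): ∅ ∈ τ? Yes; X ∈ τ? Yes.
Axiom (T2/T3): check pairwise unions and intersections of members of τ.
Counterexample for (T3): {hotel, juliett} ∩ {juliett, lima} = {juliett} ∉ τ. Therefore τ is NOT a topology.


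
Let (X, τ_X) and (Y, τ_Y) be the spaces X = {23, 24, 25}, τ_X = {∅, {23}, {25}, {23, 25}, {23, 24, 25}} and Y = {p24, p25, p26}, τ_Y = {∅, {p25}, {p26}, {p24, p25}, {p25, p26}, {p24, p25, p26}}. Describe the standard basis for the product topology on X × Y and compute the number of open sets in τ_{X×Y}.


Basis B = {∅ × ∅, {23} × {p25}, {23} × {p26}, {25} × {p25}, {25} × {p26}, {23} × {p24, p25}, {23} × {p25, p26}, {23, 25} × {p25}, {23, 25} × {p26}, {25} × {p24, p25}, {25} × {p25, p26}, {23} × {p24, p25, p26}, {23, 24, 25} × {p25}, {23, 24, 25} × {p26}, {25} × {p24, p25, p26}, {23, 25} × {p24, p25}, {23, 25} × {p25, p26}, {23, 25} × {p24, p25, p26}, {23, 24, 25} × {p24, p25}, {23, 24, 25} × {p25, p26}, {23, 24, 25} × {p24, p25, p26}}; |τ_{X×Y}| = 70.

Enumerate products U × V with U ∈ τ_X, V ∈ τ_Y (deduplicated):
  ∅ × ∅ = {} (∅)
  {23} × {p25} = {(23,p25)}
  {23} × {p26} = {(23,p26)}
  {25} × {p25} = {(25,p25)}
  {25} × {p26} = {(25,p26)}
  {23} × {p24, p25} = {(23,p24), (23,p25)}
  {23} × {p25, p26} = {(23,p25), (23,p26)}
  {23, 25} × {p25} = {(23,p25), (25,p25)}
  {23, 25} × {p26} = {(23,p26), (25,p26)}
  {25} × {p24, p25} = {(25,p24), (25,p25)}
  {25} × {p25, p26} = {(25,p25), (25,p26)}
  {23} × {p24, p25, p26} = {(23,p24), (23,p25), (23,p26)}
  {23, 24, 25} × {p25} = {(23,p25), (24,p25), (25,p25)}
  {23, 24, 25} × {p26} = {(23,p26), (24,p26), (25,p26)}
  {25} × {p24, p25, p26} = {(25,p24), (25,p25), (25,p26)}
  {23, 25} × {p24, p25} = {(23,p24), (23,p25), (25,p24), (25,p25)}
  {23, 25} × {p25, p26} = {(23,p25), (23,p26), (25,p25), (25,p26)}
  {23, 25} × {p24, p25, p26} = {(23,p24), (23,p25), (23,p26), (25,p24), (25,p25), (25,p26)}
  {23, 24, 25} × {p24, p25} = {(23,p24), (23,p25), (24,p24), (24,p25), (25,p24), (25,p25)}
  {23, 24, 25} × {p25, p26} = {(23,p25), (23,p26), (24,p25), (24,p26), (25,p25), (25,p26)}
  {23, 24, 25} × {p24, p25, p26} = {(23,p24), (23,p25), (23,p26), (24,p24), (24,p25), (24,p26), (25,p24), (25,p25), (25,p26)}
These 21 distinct sets form the basis B.
Close under arbitrary unions to get τ_{X×Y}; counting gives |τ_{X×Y}| = 70.


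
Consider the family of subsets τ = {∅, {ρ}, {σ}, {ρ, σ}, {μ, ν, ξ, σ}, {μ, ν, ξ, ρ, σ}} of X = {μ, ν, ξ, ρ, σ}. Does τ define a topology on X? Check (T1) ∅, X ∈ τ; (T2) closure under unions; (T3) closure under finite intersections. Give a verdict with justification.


τ IS a topology on X.

Axiom (T1): ∅ ∈ τ? Yes; X ∈ τ? Yes.
Axiom (T2/T3): check pairwise unions and intersections of members of τ.
All pairwise intersections and unions checked — each lies in τ. Therefore τ satisfies (T1), (T2), (T3): it IS a topology on X.


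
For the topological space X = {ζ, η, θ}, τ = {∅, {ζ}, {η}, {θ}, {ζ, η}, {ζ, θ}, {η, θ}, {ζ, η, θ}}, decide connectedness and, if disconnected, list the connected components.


(X, τ) is disconnected; components = [{ζ}, {η}, {θ}].

Find clopen sets (U ∈ τ with X ∖ U ∈ τ):
  U = ∅, X ∖ U = {ζ, η, θ} — both open, so U is clopen.
  U = {ζ}, X ∖ U = {η, θ} — both open, so U is clopen.
  U = {η}, X ∖ U = {ζ, θ} — both open, so U is clopen.
  U = {θ}, X ∖ U = {ζ, η} — both open, so U is clopen.
  U = {ζ, η}, X ∖ U = {θ} — both open, so U is clopen.
  U = {ζ, θ}, X ∖ U = {η} — both open, so U is clopen.
  U = {η, θ}, X ∖ U = {ζ} — both open, so U is clopen.
  U = {ζ, η, θ}, X ∖ U = ∅ — both open, so U is clopen.
Nontrivial clopen(s) exist: e.g. {ζ}. So (X, τ) is disconnected.
Compute connected components by grouping points that agree on all clopens:
  component: {ζ}
  component: {η}
  component: {θ}


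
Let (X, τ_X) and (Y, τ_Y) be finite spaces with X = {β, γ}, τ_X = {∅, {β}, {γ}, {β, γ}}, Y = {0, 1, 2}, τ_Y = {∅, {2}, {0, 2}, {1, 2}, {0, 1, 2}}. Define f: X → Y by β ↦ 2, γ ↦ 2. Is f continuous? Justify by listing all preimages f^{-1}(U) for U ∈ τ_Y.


f IS continuous.

Compute f^{-1}(U) for each U ∈ τ_Y:
  U = ∅: f^{-1}(U) = ∅ ∈ τ_X ✓.
  U = {2}: f^{-1}(U) = {β, γ} ∈ τ_X ✓.
  U = {0, 2}: f^{-1}(U) = {β, γ} ∈ τ_X ✓.
  U = {1, 2}: f^{-1}(U) = {β, γ} ∈ τ_X ✓.
  U = {0, 1, 2}: f^{-1}(U) = {β, γ} ∈ τ_X ✓.
Every preimage lies in τ_X, so f IS continuous.


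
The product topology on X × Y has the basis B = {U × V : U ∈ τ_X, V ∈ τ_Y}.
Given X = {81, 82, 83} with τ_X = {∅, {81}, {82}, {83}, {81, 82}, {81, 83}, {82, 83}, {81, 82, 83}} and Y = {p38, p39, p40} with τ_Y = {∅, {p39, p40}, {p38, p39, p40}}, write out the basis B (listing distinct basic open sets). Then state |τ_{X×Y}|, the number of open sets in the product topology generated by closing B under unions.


Basis B = {∅ × ∅, {81} × {p39, p40}, {82} × {p39, p40}, {83} × {p39, p40}, {81} × {p38, p39, p40}, {82} × {p38, p39, p40}, {83} × {p38, p39, p40}, {81, 82} × {p39, p40}, {81, 83} × {p39, p40}, {82, 83} × {p39, p40}, {81, 82} × {p38, p39, p40}, {81, 83} × {p38, p39, p40}, {81, 82, 83} × {p39, p40}, {82, 83} × {p38, p39, p40}, {81, 82, 83} × {p38, p39, p40}}; |τ_{X×Y}| = 27.

Enumerate products U × V with U ∈ τ_X, V ∈ τ_Y (deduplicated):
  ∅ × ∅ = {} (∅)
  {81} × {p39, p40} = {(81,p39), (81,p40)}
  {82} × {p39, p40} = {(82,p39), (82,p40)}
  {83} × {p39, p40} = {(83,p39), (83,p40)}
  {81} × {p38, p39, p40} = {(81,p38), (81,p39), (81,p40)}
  {82} × {p38, p39, p40} = {(82,p38), (82,p39), (82,p40)}
  {83} × {p38, p39, p40} = {(83,p38), (83,p39), (83,p40)}
  {81, 82} × {p39, p40} = {(81,p39), (81,p40), (82,p39), (82,p40)}
  {81, 83} × {p39, p40} = {(81,p39), (81,p40), (83,p39), (83,p40)}
  {82, 83} × {p39, p40} = {(82,p39), (82,p40), (83,p39), (83,p40)}
  {81, 82} × {p38, p39, p40} = {(81,p38), (81,p39), (81,p40), (82,p38), (82,p39), (82,p40)}
  {81, 83} × {p38, p39, p40} = {(81,p38), (81,p39), (81,p40), (83,p38), (83,p39), (83,p40)}
  {81, 82, 83} × {p39, p40} = {(81,p39), (81,p40), (82,p39), (82,p40), (83,p39), (83,p40)}
  {82, 83} × {p38, p39, p40} = {(82,p38), (82,p39), (82,p40), (83,p38), (83,p39), (83,p40)}
  {81, 82, 83} × {p38, p39, p40} = {(81,p38), (81,p39), (81,p40), (82,p38), (82,p39), (82,p40), (83,p38), (83,p39), (83,p40)}
These 15 distinct sets form the basis B.
Close under arbitrary unions to get τ_{X×Y}; counting gives |τ_{X×Y}| = 27.


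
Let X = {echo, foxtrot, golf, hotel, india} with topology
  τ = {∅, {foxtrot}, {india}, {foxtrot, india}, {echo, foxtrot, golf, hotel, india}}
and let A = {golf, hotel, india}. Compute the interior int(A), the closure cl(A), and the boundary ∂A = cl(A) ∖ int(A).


int(A) = {india}, cl(A) = {echo, golf, hotel, india}, ∂A = {echo, golf, hotel}.

Closed sets in (X, τ) are complements of opens:
  closed(X, τ) = {∅, {echo, golf, hotel}, {echo, foxtrot, golf, hotel}, {echo, golf, hotel, india}, {echo, foxtrot, golf, hotel, india}}.
int(A) = ⋃ {U ∈ τ : U ⊆ A}. Opens contained in A: ∅, {india}.
Taking the union of these: int(A) = {india}.
cl(A) = ⋂ {C closed : A ⊆ C}. Closed sets containing A: {echo, golf, hotel, india}, {echo, foxtrot, golf, hotel, india}.
Intersecting these: cl(A) = {echo, golf, hotel, india}.
∂A = cl(A) ∖ int(A) = {echo, golf, hotel, india} ∖ {india} = {echo, golf, hotel}.


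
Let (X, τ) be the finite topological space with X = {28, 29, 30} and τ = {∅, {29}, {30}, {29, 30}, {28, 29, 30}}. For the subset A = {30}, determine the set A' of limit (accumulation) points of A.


A' = {28}

For each x ∈ X, list the open sets U ∈ τ with x ∈ U, then check whether U ∩ (A ∖ {x}) ≠ ∅ for every such U.
  x = 28: opens ∋ x are {28, 29, 30}; each meets A ∖ {28}, so x IS a limit point.
  x = 29: open {29} ∋ x has {29} ∩ (A ∖ {29}) = ∅, so x is NOT a limit point.
  x = 30: open {30} ∋ x has {30} ∩ (A ∖ {30}) = ∅, so x is NOT a limit point.
Collecting: A' = {28}.


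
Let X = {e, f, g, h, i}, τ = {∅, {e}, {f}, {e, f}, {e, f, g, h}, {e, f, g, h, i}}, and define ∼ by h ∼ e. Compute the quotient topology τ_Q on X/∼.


X/∼ = {[e=h], [f], [g], [i]}; |τ_Q| = 4.

Equivalence classes: [e=h], [f], [g], [i].
Quotient map π: X → X/∼ sends e ↦ [e=h], f ↦ [f], g ↦ [g], h ↦ [e=h], i ↦ [i].
For each subset V ⊆ X/∼, compute π^{-1}(V) ⊆ X and check whether π^{-1}(V) ∈ τ. V is open in τ_Q iff π^{-1}(V) ∈ τ.
  V = {}: π^{-1}(V) = ∅ ∈ τ ✓.
  V = {[e=h]}: π^{-1}(V) = {e, h} ∉ τ ✗.
  V = {[f]}: π^{-1}(V) = {f} ∈ τ ✓.
  V = {[e=h], [f]}: π^{-1}(V) = {e, f, h} ∉ τ ✗.
  V = {[g]}: π^{-1}(V) = {g} ∉ τ ✗.
  V = {[e=h], [g]}: π^{-1}(V) = {e, g, h} ∉ τ ✗.
  V = {[f], [g]}: π^{-1}(V) = {f, g} ∉ τ ✗.
  V = {[e=h], [f], [g]}: π^{-1}(V) = {e, f, g, h} ∈ τ ✓.
  V = {[i]}: π^{-1}(V) = {i} ∉ τ ✗.
  V = {[e=h], [i]}: π^{-1}(V) = {e, h, i} ∉ τ ✗.
  V = {[f], [i]}: π^{-1}(V) = {f, i} ∉ τ ✗.
  V = {[e=h], [f], [i]}: π^{-1}(V) = {e, f, h, i} ∉ τ ✗.
  V = {[g], [i]}: π^{-1}(V) = {g, i} ∉ τ ✗.
  V = {[e=h], [g], [i]}: π^{-1}(V) = {e, g, h, i} ∉ τ ✗.
  V = {[f], [g], [i]}: π^{-1}(V) = {f, g, i} ∉ τ ✗.
  V = {[e=h], [f], [g], [i]}: π^{-1}(V) = {e, f, g, h, i} ∈ τ ✓.
Open sets in the quotient: τ_Q = {{}, {[f]}, {[e=h], [f], [g]}, {[e=h], [f], [g], [i]}} (4 elements).


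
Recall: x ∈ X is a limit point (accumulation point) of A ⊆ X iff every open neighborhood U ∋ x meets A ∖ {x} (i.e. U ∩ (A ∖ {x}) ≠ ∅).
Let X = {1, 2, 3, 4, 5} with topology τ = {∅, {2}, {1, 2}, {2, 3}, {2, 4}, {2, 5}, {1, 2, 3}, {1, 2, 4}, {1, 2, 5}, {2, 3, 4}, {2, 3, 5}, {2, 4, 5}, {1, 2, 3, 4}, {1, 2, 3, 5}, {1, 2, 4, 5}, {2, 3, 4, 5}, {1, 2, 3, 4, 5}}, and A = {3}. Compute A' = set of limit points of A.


A' = ∅

For each x ∈ X, list the open sets U ∈ τ with x ∈ U, then check whether U ∩ (A ∖ {x}) ≠ ∅ for every such U.
  x = 1: open {1, 2} ∋ x has {1, 2} ∩ (A ∖ {1}) = ∅, so x is NOT a limit point.
  x = 2: open {2} ∋ x has {2} ∩ (A ∖ {2}) = ∅, so x is NOT a limit point.
  x = 3: open {2, 3} ∋ x has {2, 3} ∩ (A ∖ {3}) = ∅, so x is NOT a limit point.
  x = 4: open {2, 4} ∋ x has {2, 4} ∩ (A ∖ {4}) = ∅, so x is NOT a limit point.
  x = 5: open {2, 5} ∋ x has {2, 5} ∩ (A ∖ {5}) = ∅, so x is NOT a limit point.
Collecting: A' = ∅.


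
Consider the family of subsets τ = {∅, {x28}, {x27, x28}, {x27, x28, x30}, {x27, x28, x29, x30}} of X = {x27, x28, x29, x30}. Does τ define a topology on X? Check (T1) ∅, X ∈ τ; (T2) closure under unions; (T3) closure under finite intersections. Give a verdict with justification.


τ IS a topology on X.

Axiom (T1): ∅ ∈ τ? Yes; X ∈ τ? Yes.
Axiom (T2/T3): check pairwise unions and intersections of members of τ.
All pairwise intersections and unions checked — each lies in τ. Therefore τ satisfies (T1), (T2), (T3): it IS a topology on X.


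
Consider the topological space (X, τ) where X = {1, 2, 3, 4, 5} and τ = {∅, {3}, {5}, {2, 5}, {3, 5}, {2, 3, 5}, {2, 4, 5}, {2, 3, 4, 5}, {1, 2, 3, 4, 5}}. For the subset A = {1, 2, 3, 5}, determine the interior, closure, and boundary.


int(A) = {2, 3, 5}, cl(A) = {1, 2, 3, 4, 5}, ∂A = {1, 4}.

Closed sets in (X, τ) are complements of opens:
  closed(X, τ) = {∅, {1}, {1, 3}, {1, 4}, {1, 2, 4}, {1, 3, 4}, {1, 2, 3, 4}, {1, 2, 4, 5}, {1, 2, 3, 4, 5}}.
int(A) = ⋃ {U ∈ τ : U ⊆ A}. Opens contained in A: ∅, {3}, {5}, {2, 5}, {3, 5}, {2, 3, 5}.
Taking the union of these: int(A) = {2, 3, 5}.
cl(A) = ⋂ {C closed : A ⊆ C}. Closed sets containing A: {1, 2, 3, 4, 5}.
Intersecting these: cl(A) = {1, 2, 3, 4, 5}.
∂A = cl(A) ∖ int(A) = {1, 2, 3, 4, 5} ∖ {2, 3, 5} = {1, 4}.


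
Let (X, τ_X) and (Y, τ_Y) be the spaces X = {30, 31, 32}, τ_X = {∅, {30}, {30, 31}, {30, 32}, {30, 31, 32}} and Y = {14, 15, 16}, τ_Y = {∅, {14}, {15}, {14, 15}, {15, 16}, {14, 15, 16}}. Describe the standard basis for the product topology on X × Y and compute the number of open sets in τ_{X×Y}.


Basis B = {∅ × ∅, {30} × {14}, {30} × {15}, {30} × {14, 15}, {30, 31} × {14}, {30, 32} × {14}, {30} × {15, 16}, {30, 31} × {15}, {30, 32} × {15}, {30} × {14, 15, 16}, {30, 31, 32} × {14}, {30, 31, 32} × {15}, {30, 31} × {14, 15}, {30, 32} × {14, 15}, {30, 31} × {15, 16}, {30, 32} × {15, 16}, {30, 31} × {14, 15, 16}, {30, 32} × {14, 15, 16}, {30, 31, 32} × {14, 15}, {30, 31, 32} × {15, 16}, {30, 31, 32} × {14, 15, 16}}; |τ_{X×Y}| = 70.

Enumerate products U × V with U ∈ τ_X, V ∈ τ_Y (deduplicated):
  ∅ × ∅ = {} (∅)
  {30} × {14} = {(30,14)}
  {30} × {15} = {(30,15)}
  {30} × {14, 15} = {(30,14), (30,15)}
  {30, 31} × {14} = {(30,14), (31,14)}
  {30, 32} × {14} = {(30,14), (32,14)}
  {30} × {15, 16} = {(30,15), (30,16)}
  {30, 31} × {15} = {(30,15), (31,15)}
  {30, 32} × {15} = {(30,15), (32,15)}
  {30} × {14, 15, 16} = {(30,14), (30,15), (30,16)}
  {30, 31, 32} × {14} = {(30,14), (31,14), (32,14)}
  {30, 31, 32} × {15} = {(30,15), (31,15), (32,15)}
  {30, 31} × {14, 15} = {(30,14), (30,15), (31,14), (31,15)}
  {30, 32} × {14, 15} = {(30,14), (30,15), (32,14), (32,15)}
  {30, 31} × {15, 16} = {(30,15), (30,16), (31,15), (31,16)}
  {30, 32} × {15, 16} = {(30,15), (30,16), (32,15), (32,16)}
  {30, 31} × {14, 15, 16} = {(30,14), (30,15), (30,16), (31,14), (31,15), (31,16)}
  {30, 32} × {14, 15, 16} = {(30,14), (30,15), (30,16), (32,14), (32,15), (32,16)}
  {30, 31, 32} × {14, 15} = {(30,14), (30,15), (31,14), (31,15), (32,14), (32,15)}
  {30, 31, 32} × {15, 16} = {(30,15), (30,16), (31,15), (31,16), (32,15), (32,16)}
  {30, 31, 32} × {14, 15, 16} = {(30,14), (30,15), (30,16), (31,14), (31,15), (31,16), (32,14), (32,15), (32,16)}
These 21 distinct sets form the basis B.
Close under arbitrary unions to get τ_{X×Y}; counting gives |τ_{X×Y}| = 70.
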